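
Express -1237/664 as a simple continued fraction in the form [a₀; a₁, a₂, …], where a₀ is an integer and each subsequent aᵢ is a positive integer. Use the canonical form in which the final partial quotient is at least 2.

[-2; 7, 3, 2, 1, 2, 3]

-1237 = -2·664 + 91, so a_0 = -2
664 = 7·91 + 27, so a_1 = 7
91 = 3·27 + 10, so a_2 = 3
27 = 2·10 + 7, so a_3 = 2
10 = 1·7 + 3, so a_4 = 1
7 = 2·3 + 1, so a_5 = 2
3 = 3·1 + 0, so a_6 = 3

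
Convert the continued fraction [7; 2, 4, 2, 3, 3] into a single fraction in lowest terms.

a_0 = 7: 7/1
a_1 = 2: 15/2
a_2 = 4: 67/9
a_3 = 2: 149/20
a_4 = 3: 514/69
a_5 = 3: 1691/227

1691/227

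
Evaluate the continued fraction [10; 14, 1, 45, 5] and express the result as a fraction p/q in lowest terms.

34831/3460

a_0 = 10: 10/1
a_1 = 14: 141/14
a_2 = 1: 151/15
a_3 = 45: 6936/689
a_4 = 5: 34831/3460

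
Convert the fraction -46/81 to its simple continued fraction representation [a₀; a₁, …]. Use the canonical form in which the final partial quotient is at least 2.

Repeatedly divide and take the remainder:
⌊-46/81⌋ = -1, remainder 35
⌊81/35⌋ = 2, remainder 11
⌊35/11⌋ = 3, remainder 2
⌊11/2⌋ = 5, remainder 1
⌊2/1⌋ = 2, remainder 0

[-1; 2, 3, 5, 2]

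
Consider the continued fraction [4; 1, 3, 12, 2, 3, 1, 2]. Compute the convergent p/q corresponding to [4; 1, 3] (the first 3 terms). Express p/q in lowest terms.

a_0 = 4: 4/1
a_1 = 1: 5/1
a_2 = 3: 19/4

19/4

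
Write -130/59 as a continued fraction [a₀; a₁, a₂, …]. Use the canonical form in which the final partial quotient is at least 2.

[-3; 1, 3, 1, 11]

Apply division with remainder until the remainder is 0:
-130 = -3·59 + 47, so a_0 = -3
59 = 1·47 + 12, so a_1 = 1
47 = 3·12 + 11, so a_2 = 3
12 = 1·11 + 1, so a_3 = 1
11 = 11·1 + 0, so a_4 = 11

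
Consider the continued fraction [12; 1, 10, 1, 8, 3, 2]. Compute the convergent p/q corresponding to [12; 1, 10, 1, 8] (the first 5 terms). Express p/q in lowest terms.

1382/107

Compute successive convergents:
a_0 = 12: 12/1
a_1 = 1: 13/1
a_2 = 10: 142/11
a_3 = 1: 155/12
a_4 = 8: 1382/107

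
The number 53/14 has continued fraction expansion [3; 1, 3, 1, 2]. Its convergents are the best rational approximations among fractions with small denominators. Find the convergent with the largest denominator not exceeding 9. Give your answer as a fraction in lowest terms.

List convergents until the denominator exceeds the bound:
a_0 = 3: 3/1  (≤ bound)
a_1 = 1: 4/1  (≤ bound)
a_2 = 3: 15/4  (≤ bound)
a_3 = 1: 19/5  (≤ bound)
a_4 = 2: 53/14  (> 9, stop)

19/5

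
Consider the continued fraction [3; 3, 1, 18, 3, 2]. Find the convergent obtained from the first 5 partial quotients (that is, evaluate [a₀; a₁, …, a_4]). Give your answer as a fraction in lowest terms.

Start with 3.
18 + 1/(3/1) = 18 + 1/3 = 55/3
1 + 1/(55/3) = 1 + 3/55 = 58/55
3 + 1/(58/55) = 3 + 55/58 = 229/58
3 + 1/(229/58) = 3 + 58/229 = 745/229

745/229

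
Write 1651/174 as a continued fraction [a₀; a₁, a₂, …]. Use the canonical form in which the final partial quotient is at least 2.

[9; 2, 21, 4]

1651 ÷ 174 → quotient 9, remainder 85
174 ÷ 85 → quotient 2, remainder 4
85 ÷ 4 → quotient 21, remainder 1
4 ÷ 1 → quotient 4, remainder 0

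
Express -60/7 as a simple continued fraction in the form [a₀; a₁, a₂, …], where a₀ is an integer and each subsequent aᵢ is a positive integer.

-60 ÷ 7 → quotient -9, remainder 3
7 ÷ 3 → quotient 2, remainder 1
3 ÷ 1 → quotient 3, remainder 0

[-9; 2, 3]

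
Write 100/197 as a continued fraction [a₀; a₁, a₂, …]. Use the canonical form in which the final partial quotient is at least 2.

[0; 1, 1, 32, 3]

100 = 0·197 + 100, so a_0 = 0
197 = 1·100 + 97, so a_1 = 1
100 = 1·97 + 3, so a_2 = 1
97 = 32·3 + 1, so a_3 = 32
3 = 3·1 + 0, so a_4 = 3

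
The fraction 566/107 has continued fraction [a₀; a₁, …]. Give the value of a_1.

3

Apply division with remainder until the remainder is 0:
566 ÷ 107 → quotient 5, remainder 31
107 ÷ 31 → quotient 3, remainder 14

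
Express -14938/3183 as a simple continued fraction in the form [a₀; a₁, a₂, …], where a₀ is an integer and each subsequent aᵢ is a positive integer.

[-5; 3, 3, 1, 7, 7, 1, 3]

-14938 = -5·3183 + 977, so a_0 = -5
3183 = 3·977 + 252, so a_1 = 3
977 = 3·252 + 221, so a_2 = 3
252 = 1·221 + 31, so a_3 = 1
221 = 7·31 + 4, so a_4 = 7
31 = 7·4 + 3, so a_5 = 7
4 = 1·3 + 1, so a_6 = 1
3 = 3·1 + 0, so a_7 = 3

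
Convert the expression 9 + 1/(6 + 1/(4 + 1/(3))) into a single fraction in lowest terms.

Work from the innermost term outward:
Start with 3.
4 + 1/(3/1) = 4 + 1/3 = 13/3
6 + 1/(13/3) = 6 + 3/13 = 81/13
9 + 1/(81/13) = 9 + 13/81 = 742/81

742/81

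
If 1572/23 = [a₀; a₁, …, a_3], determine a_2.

Repeatedly divide and take the remainder:
1572 ÷ 23 → quotient 68, remainder 8
23 ÷ 8 → quotient 2, remainder 7
8 ÷ 7 → quotient 1, remainder 1

1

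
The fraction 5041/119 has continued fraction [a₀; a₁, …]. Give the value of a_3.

3

5041 ÷ 119 → quotient 42, remainder 43
119 ÷ 43 → quotient 2, remainder 33
43 ÷ 33 → quotient 1, remainder 10
33 ÷ 10 → quotient 3, remainder 3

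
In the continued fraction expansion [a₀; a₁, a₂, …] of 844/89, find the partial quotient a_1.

⌊844/89⌋ = 9, remainder 43
⌊89/43⌋ = 2, remainder 3

2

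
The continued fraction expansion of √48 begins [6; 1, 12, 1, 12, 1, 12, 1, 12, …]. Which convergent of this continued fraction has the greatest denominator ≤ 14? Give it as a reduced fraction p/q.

a_0 = 6: 6/1  (≤ bound)
a_1 = 1: 7/1  (≤ bound)
a_2 = 12: 90/13  (≤ bound)
a_3 = 1: 97/14  (≤ bound)
a_4 = 12: 1254/181  (> 14, stop)

97/14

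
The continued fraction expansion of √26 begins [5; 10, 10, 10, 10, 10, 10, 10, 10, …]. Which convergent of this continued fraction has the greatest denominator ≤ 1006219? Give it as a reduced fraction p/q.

a_0 = 5: 5/1  (≤ bound)
a_1 = 10: 51/10  (≤ bound)
a_2 = 10: 515/101  (≤ bound)
a_3 = 10: 5201/1020  (≤ bound)
a_4 = 10: 52525/10301  (≤ bound)
a_5 = 10: 530451/104030  (≤ bound)
a_6 = 10: 5357035/1050601  (> 1006219, stop)

530451/104030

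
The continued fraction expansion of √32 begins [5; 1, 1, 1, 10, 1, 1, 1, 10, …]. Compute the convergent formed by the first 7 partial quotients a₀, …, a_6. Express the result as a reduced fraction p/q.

Build up convergents one term at a time:
a_0 = 5: 5/1
a_1 = 1: 6/1
a_2 = 1: 11/2
a_3 = 1: 17/3
a_4 = 10: 181/32
a_5 = 1: 198/35
a_6 = 1: 379/67

379/67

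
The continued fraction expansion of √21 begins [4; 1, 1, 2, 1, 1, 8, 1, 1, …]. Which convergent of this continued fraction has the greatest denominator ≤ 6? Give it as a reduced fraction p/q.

23/5

List convergents until the denominator exceeds the bound:
a_0 = 4: 4/1  (≤ bound)
a_1 = 1: 5/1  (≤ bound)
a_2 = 1: 9/2  (≤ bound)
a_3 = 2: 23/5  (≤ bound)
a_4 = 1: 32/7  (> 6, stop)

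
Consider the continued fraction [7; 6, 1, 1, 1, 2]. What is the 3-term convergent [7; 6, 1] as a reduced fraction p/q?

50/7

Work from the innermost term outward:
Start with 1.
6 + 1/(1/1) = 6 + 1/1 = 7/1
7 + 1/(7/1) = 7 + 1/7 = 50/7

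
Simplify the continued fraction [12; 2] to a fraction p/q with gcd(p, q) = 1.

25/2

Start with 2.
12 + 1/(2/1) = 12 + 1/2 = 25/2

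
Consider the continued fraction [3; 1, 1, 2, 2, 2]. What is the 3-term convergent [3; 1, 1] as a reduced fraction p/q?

a_0 = 3: 3/1
a_1 = 1: 4/1
a_2 = 1: 7/2

7/2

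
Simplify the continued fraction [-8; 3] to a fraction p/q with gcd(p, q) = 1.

Start with 3.
-8 + 1/(3/1) = -8 + 1/3 = -23/3

-23/3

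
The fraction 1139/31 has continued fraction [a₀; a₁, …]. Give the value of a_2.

2

1139 = 36·31 + 23, so a_0 = 36
31 = 1·23 + 8, so a_1 = 1
23 = 2·8 + 7, so a_2 = 2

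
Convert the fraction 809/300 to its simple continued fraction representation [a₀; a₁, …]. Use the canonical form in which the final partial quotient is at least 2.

Apply division with remainder until the remainder is 0:
⌊809/300⌋ = 2, remainder 209
⌊300/209⌋ = 1, remainder 91
⌊209/91⌋ = 2, remainder 27
⌊91/27⌋ = 3, remainder 10
⌊27/10⌋ = 2, remainder 7
⌊10/7⌋ = 1, remainder 3
⌊7/3⌋ = 2, remainder 1
⌊3/1⌋ = 3, remainder 0

[2; 1, 2, 3, 2, 1, 2, 3]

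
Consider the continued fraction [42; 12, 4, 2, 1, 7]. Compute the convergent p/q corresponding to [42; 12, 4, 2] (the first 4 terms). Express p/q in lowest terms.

Start with 2.
4 + 1/(2/1) = 4 + 1/2 = 9/2
12 + 1/(9/2) = 12 + 2/9 = 110/9
42 + 1/(110/9) = 42 + 9/110 = 4629/110

4629/110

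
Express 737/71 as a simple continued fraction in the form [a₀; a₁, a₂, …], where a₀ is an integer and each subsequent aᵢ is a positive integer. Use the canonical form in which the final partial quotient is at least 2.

[10; 2, 1, 1, 1, 2, 3]

737 = 10·71 + 27, so a_0 = 10
71 = 2·27 + 17, so a_1 = 2
27 = 1·17 + 10, so a_2 = 1
17 = 1·10 + 7, so a_3 = 1
10 = 1·7 + 3, so a_4 = 1
7 = 2·3 + 1, so a_5 = 2
3 = 3·1 + 0, so a_6 = 3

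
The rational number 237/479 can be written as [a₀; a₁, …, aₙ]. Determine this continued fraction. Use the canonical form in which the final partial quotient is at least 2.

[0; 2, 47, 2, 2]

Run the Euclidean algorithm, recording each quotient:
237 = 0·479 + 237, so a_0 = 0
479 = 2·237 + 5, so a_1 = 2
237 = 47·5 + 2, so a_2 = 47
5 = 2·2 + 1, so a_3 = 2
2 = 2·1 + 0, so a_4 = 2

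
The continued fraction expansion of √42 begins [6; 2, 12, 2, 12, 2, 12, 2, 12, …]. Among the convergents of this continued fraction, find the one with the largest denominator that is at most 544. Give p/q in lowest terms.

337/52

a_0 = 6: 6/1  (≤ bound)
a_1 = 2: 13/2  (≤ bound)
a_2 = 12: 162/25  (≤ bound)
a_3 = 2: 337/52  (≤ bound)
a_4 = 12: 4206/649  (> 544, stop)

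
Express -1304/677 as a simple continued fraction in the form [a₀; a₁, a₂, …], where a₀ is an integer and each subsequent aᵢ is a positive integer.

[-2; 13, 1, 1, 5, 1, 3]

⌊-1304/677⌋ = -2, remainder 50
⌊677/50⌋ = 13, remainder 27
⌊50/27⌋ = 1, remainder 23
⌊27/23⌋ = 1, remainder 4
⌊23/4⌋ = 5, remainder 3
⌊4/3⌋ = 1, remainder 1
⌊3/1⌋ = 3, remainder 0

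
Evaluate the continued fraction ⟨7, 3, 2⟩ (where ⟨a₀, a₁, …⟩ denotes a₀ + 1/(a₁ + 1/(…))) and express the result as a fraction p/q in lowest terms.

Collapse the nested fraction from the inside out:
Start with 2.
3 + 1/(2/1) = 3 + 1/2 = 7/2
7 + 1/(7/2) = 7 + 2/7 = 51/7

51/7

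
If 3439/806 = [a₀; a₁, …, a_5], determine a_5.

53

Run the Euclidean algorithm, recording each quotient:
3439 ÷ 806 → quotient 4, remainder 215
806 ÷ 215 → quotient 3, remainder 161
215 ÷ 161 → quotient 1, remainder 54
161 ÷ 54 → quotient 2, remainder 53
54 ÷ 53 → quotient 1, remainder 1
53 ÷ 1 → quotient 53, remainder 0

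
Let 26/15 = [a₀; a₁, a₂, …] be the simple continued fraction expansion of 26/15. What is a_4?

3

⌊26/15⌋ = 1, remainder 11
⌊15/11⌋ = 1, remainder 4
⌊11/4⌋ = 2, remainder 3
⌊4/3⌋ = 1, remainder 1
⌊3/1⌋ = 3, remainder 0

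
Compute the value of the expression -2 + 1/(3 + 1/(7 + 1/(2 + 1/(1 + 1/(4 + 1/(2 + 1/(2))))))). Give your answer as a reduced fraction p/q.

-2947/1753

Starting at the tail and folding back:
Start with 2.
2 + 1/(2/1) = 2 + 1/2 = 5/2
4 + 1/(5/2) = 4 + 2/5 = 22/5
1 + 1/(22/5) = 1 + 5/22 = 27/22
2 + 1/(27/22) = 2 + 22/27 = 76/27
7 + 1/(76/27) = 7 + 27/76 = 559/76
3 + 1/(559/76) = 3 + 76/559 = 1753/559
-2 + 1/(1753/559) = -2 + 559/1753 = -2947/1753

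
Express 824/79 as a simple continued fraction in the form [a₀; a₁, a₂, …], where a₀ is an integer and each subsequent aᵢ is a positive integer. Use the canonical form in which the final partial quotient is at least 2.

Repeatedly divide and take the remainder:
824 ÷ 79 → quotient 10, remainder 34
79 ÷ 34 → quotient 2, remainder 11
34 ÷ 11 → quotient 3, remainder 1
11 ÷ 1 → quotient 11, remainder 0

[10; 2, 3, 11]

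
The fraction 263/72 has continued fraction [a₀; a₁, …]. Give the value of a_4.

⌊263/72⌋ = 3, remainder 47
⌊72/47⌋ = 1, remainder 25
⌊47/25⌋ = 1, remainder 22
⌊25/22⌋ = 1, remainder 3
⌊22/3⌋ = 7, remainder 1

7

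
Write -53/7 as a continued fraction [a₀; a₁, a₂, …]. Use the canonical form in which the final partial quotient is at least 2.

[-8; 2, 3]

Run the Euclidean algorithm, recording each quotient:
⌊-53/7⌋ = -8, remainder 3
⌊7/3⌋ = 2, remainder 1
⌊3/1⌋ = 3, remainder 0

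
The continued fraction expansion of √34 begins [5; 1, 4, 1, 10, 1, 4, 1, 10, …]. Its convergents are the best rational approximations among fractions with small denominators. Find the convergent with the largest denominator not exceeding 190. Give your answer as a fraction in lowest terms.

List convergents until the denominator exceeds the bound:
a_0 = 5: 5/1  (≤ bound)
a_1 = 1: 6/1  (≤ bound)
a_2 = 4: 29/5  (≤ bound)
a_3 = 1: 35/6  (≤ bound)
a_4 = 10: 379/65  (≤ bound)
a_5 = 1: 414/71  (≤ bound)
a_6 = 4: 2035/349  (> 190, stop)

414/71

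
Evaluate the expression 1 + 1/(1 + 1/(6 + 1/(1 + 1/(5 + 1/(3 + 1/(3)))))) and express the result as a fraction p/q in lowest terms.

Use the convergent recurrence hₖ = aₖ·hₖ₋₁ + hₖ₋₂ (and likewise for the denominators kₖ):
a_0 = 1: 1/1
a_1 = 1: 2/1
a_2 = 6: 13/7
a_3 = 1: 15/8
a_4 = 5: 88/47
a_5 = 3: 279/149
a_6 = 3: 925/494

925/494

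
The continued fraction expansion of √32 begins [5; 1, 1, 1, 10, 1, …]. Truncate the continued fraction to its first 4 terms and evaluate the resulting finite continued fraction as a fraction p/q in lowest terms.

Use the convergent recurrence hₖ = aₖ·hₖ₋₁ + hₖ₋₂ (and likewise for the denominators kₖ):
a_0 = 5: 5/1
a_1 = 1: 6/1
a_2 = 1: 11/2
a_3 = 1: 17/3

17/3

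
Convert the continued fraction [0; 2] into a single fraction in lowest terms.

1/2

a_0 = 0: 0/1
a_1 = 2: 1/2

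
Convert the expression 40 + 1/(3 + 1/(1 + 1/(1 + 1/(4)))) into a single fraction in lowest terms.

1289/32

Start with 4.
1 + 1/(4/1) = 1 + 1/4 = 5/4
1 + 1/(5/4) = 1 + 4/5 = 9/5
3 + 1/(9/5) = 3 + 5/9 = 32/9
40 + 1/(32/9) = 40 + 9/32 = 1289/32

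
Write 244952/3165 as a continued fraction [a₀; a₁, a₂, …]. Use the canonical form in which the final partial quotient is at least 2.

Apply division with remainder until the remainder is 0:
244952 = 77·3165 + 1247, so a_0 = 77
3165 = 2·1247 + 671, so a_1 = 2
1247 = 1·671 + 576, so a_2 = 1
671 = 1·576 + 95, so a_3 = 1
576 = 6·95 + 6, so a_4 = 6
95 = 15·6 + 5, so a_5 = 15
6 = 1·5 + 1, so a_6 = 1
5 = 5·1 + 0, so a_7 = 5

[77; 2, 1, 1, 6, 15, 1, 5]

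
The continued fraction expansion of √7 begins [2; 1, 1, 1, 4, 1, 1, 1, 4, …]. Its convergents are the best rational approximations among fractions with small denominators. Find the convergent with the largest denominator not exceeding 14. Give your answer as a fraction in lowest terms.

37/14

List convergents until the denominator exceeds the bound:
a_0 = 2: 2/1  (≤ bound)
a_1 = 1: 3/1  (≤ bound)
a_2 = 1: 5/2  (≤ bound)
a_3 = 1: 8/3  (≤ bound)
a_4 = 4: 37/14  (≤ bound)
a_5 = 1: 45/17  (> 14, stop)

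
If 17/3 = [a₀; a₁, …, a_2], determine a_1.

1

⌊17/3⌋ = 5, remainder 2
⌊3/2⌋ = 1, remainder 1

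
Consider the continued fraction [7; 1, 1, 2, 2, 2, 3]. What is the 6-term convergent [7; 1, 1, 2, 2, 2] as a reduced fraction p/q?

Collapse the nested fraction from the inside out:
Start with 2.
2 + 1/(2/1) = 2 + 1/2 = 5/2
2 + 1/(5/2) = 2 + 2/5 = 12/5
1 + 1/(12/5) = 1 + 5/12 = 17/12
1 + 1/(17/12) = 1 + 12/17 = 29/17
7 + 1/(29/17) = 7 + 17/29 = 220/29

220/29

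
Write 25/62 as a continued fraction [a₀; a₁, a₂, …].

25 = 0·62 + 25, so a_0 = 0
62 = 2·25 + 12, so a_1 = 2
25 = 2·12 + 1, so a_2 = 2
12 = 12·1 + 0, so a_3 = 12

[0; 2, 2, 12]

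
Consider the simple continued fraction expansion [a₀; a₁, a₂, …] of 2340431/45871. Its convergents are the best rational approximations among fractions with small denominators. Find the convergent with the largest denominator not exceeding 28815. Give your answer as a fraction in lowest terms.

1156312/22663

a_0 = 51: 51/1  (≤ bound)
a_1 = 45: 2296/45  (≤ bound)
a_2 = 2: 4643/91  (≤ bound)
a_3 = 2: 11582/227  (≤ bound)
a_4 = 1: 16225/318  (≤ bound)
a_5 = 1: 27807/545  (≤ bound)
a_6 = 41: 1156312/22663  (≤ bound)
a_7 = 2: 2340431/45871  (> 28815, stop)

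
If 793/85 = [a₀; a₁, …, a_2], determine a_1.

793 = 9·85 + 28, so a_0 = 9
85 = 3·28 + 1, so a_1 = 3

3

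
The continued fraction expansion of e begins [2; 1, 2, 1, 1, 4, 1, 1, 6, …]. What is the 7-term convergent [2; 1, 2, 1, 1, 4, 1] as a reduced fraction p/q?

Start with 1.
4 + 1/(1/1) = 4 + 1/1 = 5/1
1 + 1/(5/1) = 1 + 1/5 = 6/5
1 + 1/(6/5) = 1 + 5/6 = 11/6
2 + 1/(11/6) = 2 + 6/11 = 28/11
1 + 1/(28/11) = 1 + 11/28 = 39/28
2 + 1/(39/28) = 2 + 28/39 = 106/39

106/39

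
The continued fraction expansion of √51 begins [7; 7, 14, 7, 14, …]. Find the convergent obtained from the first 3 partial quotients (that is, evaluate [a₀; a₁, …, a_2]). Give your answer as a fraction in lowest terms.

707/99

Start with 14.
7 + 1/(14/1) = 7 + 1/14 = 99/14
7 + 1/(99/14) = 7 + 14/99 = 707/99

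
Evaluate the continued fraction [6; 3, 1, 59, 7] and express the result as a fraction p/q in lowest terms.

10483/1677

Start with 7.
59 + 1/(7/1) = 59 + 1/7 = 414/7
1 + 1/(414/7) = 1 + 7/414 = 421/414
3 + 1/(421/414) = 3 + 414/421 = 1677/421
6 + 1/(1677/421) = 6 + 421/1677 = 10483/1677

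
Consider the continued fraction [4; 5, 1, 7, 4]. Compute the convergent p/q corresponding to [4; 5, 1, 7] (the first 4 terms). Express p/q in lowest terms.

Work from the innermost term outward:
Start with 7.
1 + 1/(7/1) = 1 + 1/7 = 8/7
5 + 1/(8/7) = 5 + 7/8 = 47/8
4 + 1/(47/8) = 4 + 8/47 = 196/47

196/47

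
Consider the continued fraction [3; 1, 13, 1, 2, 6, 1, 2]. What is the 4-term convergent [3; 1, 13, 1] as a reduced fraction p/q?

Collapse the nested fraction from the inside out:
Start with 1.
13 + 1/(1/1) = 13 + 1/1 = 14/1
1 + 1/(14/1) = 1 + 1/14 = 15/14
3 + 1/(15/14) = 3 + 14/15 = 59/15

59/15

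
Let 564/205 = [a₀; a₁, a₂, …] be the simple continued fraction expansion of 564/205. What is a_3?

Apply division with remainder until the remainder is 0:
564 = 2·205 + 154, so a_0 = 2
205 = 1·154 + 51, so a_1 = 1
154 = 3·51 + 1, so a_2 = 3
51 = 51·1 + 0, so a_3 = 51

51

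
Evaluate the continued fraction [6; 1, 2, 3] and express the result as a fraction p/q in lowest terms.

67/10

Compute successive convergents:
a_0 = 6: 6/1
a_1 = 1: 7/1
a_2 = 2: 20/3
a_3 = 3: 67/10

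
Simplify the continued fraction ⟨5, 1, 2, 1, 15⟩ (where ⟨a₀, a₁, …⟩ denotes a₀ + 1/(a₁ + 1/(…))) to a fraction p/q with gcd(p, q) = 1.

a_0 = 5: 5/1
a_1 = 1: 6/1
a_2 = 2: 17/3
a_3 = 1: 23/4
a_4 = 15: 362/63

362/63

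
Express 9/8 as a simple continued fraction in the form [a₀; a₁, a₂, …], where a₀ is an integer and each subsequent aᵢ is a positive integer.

[1; 8]

Apply division with remainder until the remainder is 0:
⌊9/8⌋ = 1, remainder 1
⌊8/1⌋ = 8, remainder 0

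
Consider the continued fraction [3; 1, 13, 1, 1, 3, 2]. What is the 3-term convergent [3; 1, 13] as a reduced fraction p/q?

55/14

Compute successive convergents:
a_0 = 3: 3/1
a_1 = 1: 4/1
a_2 = 13: 55/14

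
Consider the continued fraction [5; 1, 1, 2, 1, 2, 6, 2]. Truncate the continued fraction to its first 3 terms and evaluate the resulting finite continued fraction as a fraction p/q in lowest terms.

Start with 1.
1 + 1/(1/1) = 1 + 1/1 = 2/1
5 + 1/(2/1) = 5 + 1/2 = 11/2

11/2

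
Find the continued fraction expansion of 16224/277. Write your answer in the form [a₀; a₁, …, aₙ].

⌊16224/277⌋ = 58, remainder 158
⌊277/158⌋ = 1, remainder 119
⌊158/119⌋ = 1, remainder 39
⌊119/39⌋ = 3, remainder 2
⌊39/2⌋ = 19, remainder 1
⌊2/1⌋ = 2, remainder 0

[58; 1, 1, 3, 19, 2]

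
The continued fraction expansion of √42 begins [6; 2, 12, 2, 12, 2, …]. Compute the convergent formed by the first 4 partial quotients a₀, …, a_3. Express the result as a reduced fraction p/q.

337/52

Collapse the nested fraction from the inside out:
Start with 2.
12 + 1/(2/1) = 12 + 1/2 = 25/2
2 + 1/(25/2) = 2 + 2/25 = 52/25
6 + 1/(52/25) = 6 + 25/52 = 337/52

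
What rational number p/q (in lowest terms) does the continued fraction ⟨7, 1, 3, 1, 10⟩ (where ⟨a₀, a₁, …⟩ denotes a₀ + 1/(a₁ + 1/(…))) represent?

a_0 = 7: 7/1
a_1 = 1: 8/1
a_2 = 3: 31/4
a_3 = 1: 39/5
a_4 = 10: 421/54

421/54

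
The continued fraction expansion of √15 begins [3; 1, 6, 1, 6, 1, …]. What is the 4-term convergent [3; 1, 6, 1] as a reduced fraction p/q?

Work from the innermost term outward:
Start with 1.
6 + 1/(1/1) = 6 + 1/1 = 7/1
1 + 1/(7/1) = 1 + 1/7 = 8/7
3 + 1/(8/7) = 3 + 7/8 = 31/8

31/8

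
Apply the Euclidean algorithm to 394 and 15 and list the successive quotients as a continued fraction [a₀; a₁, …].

⌊394/15⌋ = 26, remainder 4
⌊15/4⌋ = 3, remainder 3
⌊4/3⌋ = 1, remainder 1
⌊3/1⌋ = 3, remainder 0

[26; 3, 1, 3]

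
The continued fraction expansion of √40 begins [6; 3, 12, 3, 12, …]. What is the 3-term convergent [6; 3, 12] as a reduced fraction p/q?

Start with 12.
3 + 1/(12/1) = 3 + 1/12 = 37/12
6 + 1/(37/12) = 6 + 12/37 = 234/37

234/37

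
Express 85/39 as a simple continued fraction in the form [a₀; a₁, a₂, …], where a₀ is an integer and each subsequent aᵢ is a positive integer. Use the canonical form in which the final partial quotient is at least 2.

85 = 2·39 + 7, so a_0 = 2
39 = 5·7 + 4, so a_1 = 5
7 = 1·4 + 3, so a_2 = 1
4 = 1·3 + 1, so a_3 = 1
3 = 3·1 + 0, so a_4 = 3

[2; 5, 1, 1, 3]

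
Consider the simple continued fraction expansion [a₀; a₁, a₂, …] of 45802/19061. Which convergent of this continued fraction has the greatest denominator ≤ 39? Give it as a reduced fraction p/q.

List convergents until the denominator exceeds the bound:
a_0 = 2: 2/1  (≤ bound)
a_1 = 2: 5/2  (≤ bound)
a_2 = 2: 12/5  (≤ bound)
a_3 = 13: 161/67  (> 39, stop)

12/5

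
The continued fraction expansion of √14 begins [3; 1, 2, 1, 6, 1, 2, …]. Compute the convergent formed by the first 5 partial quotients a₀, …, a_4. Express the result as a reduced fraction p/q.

101/27

Build up convergents one term at a time:
a_0 = 3: 3/1
a_1 = 1: 4/1
a_2 = 2: 11/3
a_3 = 1: 15/4
a_4 = 6: 101/27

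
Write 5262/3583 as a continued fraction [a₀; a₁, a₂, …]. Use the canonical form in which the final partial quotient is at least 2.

[1; 2, 7, 2, 6, 8, 2]

5262 ÷ 3583 → quotient 1, remainder 1679
3583 ÷ 1679 → quotient 2, remainder 225
1679 ÷ 225 → quotient 7, remainder 104
225 ÷ 104 → quotient 2, remainder 17
104 ÷ 17 → quotient 6, remainder 2
17 ÷ 2 → quotient 8, remainder 1
2 ÷ 1 → quotient 2, remainder 0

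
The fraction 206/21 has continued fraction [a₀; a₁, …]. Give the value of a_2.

4

206 ÷ 21 → quotient 9, remainder 17
21 ÷ 17 → quotient 1, remainder 4
17 ÷ 4 → quotient 4, remainder 1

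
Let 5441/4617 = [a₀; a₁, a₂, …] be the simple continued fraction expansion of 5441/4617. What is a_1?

5

5441 = 1·4617 + 824, so a_0 = 1
4617 = 5·824 + 497, so a_1 = 5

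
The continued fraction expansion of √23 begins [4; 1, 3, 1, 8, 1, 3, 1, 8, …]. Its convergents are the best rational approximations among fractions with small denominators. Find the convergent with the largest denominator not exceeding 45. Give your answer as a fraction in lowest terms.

211/44

a_0 = 4: 4/1  (≤ bound)
a_1 = 1: 5/1  (≤ bound)
a_2 = 3: 19/4  (≤ bound)
a_3 = 1: 24/5  (≤ bound)
a_4 = 8: 211/44  (≤ bound)
a_5 = 1: 235/49  (> 45, stop)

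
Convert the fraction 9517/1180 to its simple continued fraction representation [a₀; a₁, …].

9517 = 8·1180 + 77, so a_0 = 8
1180 = 15·77 + 25, so a_1 = 15
77 = 3·25 + 2, so a_2 = 3
25 = 12·2 + 1, so a_3 = 12
2 = 2·1 + 0, so a_4 = 2

[8; 15, 3, 12, 2]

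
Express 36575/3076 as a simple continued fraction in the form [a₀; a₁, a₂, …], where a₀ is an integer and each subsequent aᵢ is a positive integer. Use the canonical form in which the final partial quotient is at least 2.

[11; 1, 8, 7, 1, 5, 7]

36575 = 11·3076 + 2739, so a_0 = 11
3076 = 1·2739 + 337, so a_1 = 1
2739 = 8·337 + 43, so a_2 = 8
337 = 7·43 + 36, so a_3 = 7
43 = 1·36 + 7, so a_4 = 1
36 = 5·7 + 1, so a_5 = 5
7 = 7·1 + 0, so a_6 = 7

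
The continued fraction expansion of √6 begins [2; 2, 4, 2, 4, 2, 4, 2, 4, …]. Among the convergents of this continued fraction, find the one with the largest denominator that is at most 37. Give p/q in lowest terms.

List convergents until the denominator exceeds the bound:
a_0 = 2: 2/1  (≤ bound)
a_1 = 2: 5/2  (≤ bound)
a_2 = 4: 22/9  (≤ bound)
a_3 = 2: 49/20  (≤ bound)
a_4 = 4: 218/89  (> 37, stop)

49/20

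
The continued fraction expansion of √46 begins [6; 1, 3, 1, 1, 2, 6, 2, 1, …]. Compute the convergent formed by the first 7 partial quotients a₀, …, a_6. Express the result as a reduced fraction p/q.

Start with 6.
2 + 1/(6/1) = 2 + 1/6 = 13/6
1 + 1/(13/6) = 1 + 6/13 = 19/13
1 + 1/(19/13) = 1 + 13/19 = 32/19
3 + 1/(32/19) = 3 + 19/32 = 115/32
1 + 1/(115/32) = 1 + 32/115 = 147/115
6 + 1/(147/115) = 6 + 115/147 = 997/147

997/147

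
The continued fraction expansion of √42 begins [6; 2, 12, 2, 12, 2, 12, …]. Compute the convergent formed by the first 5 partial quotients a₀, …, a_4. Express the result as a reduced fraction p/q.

4206/649

Start with 12.
2 + 1/(12/1) = 2 + 1/12 = 25/12
12 + 1/(25/12) = 12 + 12/25 = 312/25
2 + 1/(312/25) = 2 + 25/312 = 649/312
6 + 1/(649/312) = 6 + 312/649 = 4206/649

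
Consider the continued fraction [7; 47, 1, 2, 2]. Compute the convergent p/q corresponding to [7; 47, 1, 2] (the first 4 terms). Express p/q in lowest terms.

a_0 = 7: 7/1
a_1 = 47: 330/47
a_2 = 1: 337/48
a_3 = 2: 1004/143

1004/143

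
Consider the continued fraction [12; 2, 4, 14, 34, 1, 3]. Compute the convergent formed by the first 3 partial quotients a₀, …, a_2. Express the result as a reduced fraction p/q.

112/9

Work from the innermost term outward:
Start with 4.
2 + 1/(4/1) = 2 + 1/4 = 9/4
12 + 1/(9/4) = 12 + 4/9 = 112/9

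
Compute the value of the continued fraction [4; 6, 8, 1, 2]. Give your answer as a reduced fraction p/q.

662/159

a_0 = 4: 4/1
a_1 = 6: 25/6
a_2 = 8: 204/49
a_3 = 1: 229/55
a_4 = 2: 662/159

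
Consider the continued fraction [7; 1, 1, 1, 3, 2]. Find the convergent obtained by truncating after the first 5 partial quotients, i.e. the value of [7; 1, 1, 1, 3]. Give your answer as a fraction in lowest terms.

84/11

Start with 3.
1 + 1/(3/1) = 1 + 1/3 = 4/3
1 + 1/(4/3) = 1 + 3/4 = 7/4
1 + 1/(7/4) = 1 + 4/7 = 11/7
7 + 1/(11/7) = 7 + 7/11 = 84/11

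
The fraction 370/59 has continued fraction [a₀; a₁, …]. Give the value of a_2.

1

Apply division with remainder until the remainder is 0:
370 ÷ 59 → quotient 6, remainder 16
59 ÷ 16 → quotient 3, remainder 11
16 ÷ 11 → quotient 1, remainder 5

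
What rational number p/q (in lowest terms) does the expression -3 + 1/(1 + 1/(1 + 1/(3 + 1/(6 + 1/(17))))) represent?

Start with 17.
6 + 1/(17/1) = 6 + 1/17 = 103/17
3 + 1/(103/17) = 3 + 17/103 = 326/103
1 + 1/(326/103) = 1 + 103/326 = 429/326
1 + 1/(429/326) = 1 + 326/429 = 755/429
-3 + 1/(755/429) = -3 + 429/755 = -1836/755

-1836/755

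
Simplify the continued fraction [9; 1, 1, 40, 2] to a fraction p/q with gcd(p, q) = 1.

a_0 = 9: 9/1
a_1 = 1: 10/1
a_2 = 1: 19/2
a_3 = 40: 770/81
a_4 = 2: 1559/164

1559/164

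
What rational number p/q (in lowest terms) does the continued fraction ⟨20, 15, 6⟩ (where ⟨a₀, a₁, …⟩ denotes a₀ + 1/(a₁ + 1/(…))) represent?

1826/91

Start with 6.
15 + 1/(6/1) = 15 + 1/6 = 91/6
20 + 1/(91/6) = 20 + 6/91 = 1826/91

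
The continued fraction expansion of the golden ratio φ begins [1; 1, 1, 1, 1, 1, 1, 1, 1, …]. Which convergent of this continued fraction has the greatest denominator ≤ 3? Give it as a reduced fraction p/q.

5/3

List convergents until the denominator exceeds the bound:
a_0 = 1: 1/1  (≤ bound)
a_1 = 1: 2/1  (≤ bound)
a_2 = 1: 3/2  (≤ bound)
a_3 = 1: 5/3  (≤ bound)
a_4 = 1: 8/5  (> 3, stop)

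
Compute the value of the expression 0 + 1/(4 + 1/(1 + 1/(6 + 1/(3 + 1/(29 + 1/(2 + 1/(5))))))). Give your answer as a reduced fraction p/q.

7205/35042

Start with 5.
2 + 1/(5/1) = 2 + 1/5 = 11/5
29 + 1/(11/5) = 29 + 5/11 = 324/11
3 + 1/(324/11) = 3 + 11/324 = 983/324
6 + 1/(983/324) = 6 + 324/983 = 6222/983
1 + 1/(6222/983) = 1 + 983/6222 = 7205/6222
4 + 1/(7205/6222) = 4 + 6222/7205 = 35042/7205
0 + 1/(35042/7205) = 0 + 7205/35042 = 7205/35042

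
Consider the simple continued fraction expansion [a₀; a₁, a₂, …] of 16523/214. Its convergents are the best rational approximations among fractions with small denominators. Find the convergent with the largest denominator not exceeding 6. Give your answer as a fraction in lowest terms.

386/5

List convergents until the denominator exceeds the bound:
a_0 = 77: 77/1  (≤ bound)
a_1 = 4: 309/4  (≤ bound)
a_2 = 1: 386/5  (≤ bound)
a_3 = 3: 1467/19  (> 6, stop)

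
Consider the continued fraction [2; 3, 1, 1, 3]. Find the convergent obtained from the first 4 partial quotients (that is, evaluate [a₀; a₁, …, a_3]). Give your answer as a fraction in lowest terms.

Work from the innermost term outward:
Start with 1.
1 + 1/(1/1) = 1 + 1/1 = 2/1
3 + 1/(2/1) = 3 + 1/2 = 7/2
2 + 1/(7/2) = 2 + 2/7 = 16/7

16/7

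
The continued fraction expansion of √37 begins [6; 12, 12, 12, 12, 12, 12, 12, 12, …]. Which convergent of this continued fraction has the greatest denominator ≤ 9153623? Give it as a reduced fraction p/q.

a_0 = 6: 6/1  (≤ bound)
a_1 = 12: 73/12  (≤ bound)
a_2 = 12: 882/145  (≤ bound)
a_3 = 12: 10657/1752  (≤ bound)
a_4 = 12: 128766/21169  (≤ bound)
a_5 = 12: 1555849/255780  (≤ bound)
a_6 = 12: 18798954/3090529  (≤ bound)
a_7 = 12: 227143297/37342128  (> 9153623, stop)

18798954/3090529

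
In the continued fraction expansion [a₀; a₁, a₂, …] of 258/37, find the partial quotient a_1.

Apply division with remainder until the remainder is 0:
258 ÷ 37 → quotient 6, remainder 36
37 ÷ 36 → quotient 1, remainder 1

1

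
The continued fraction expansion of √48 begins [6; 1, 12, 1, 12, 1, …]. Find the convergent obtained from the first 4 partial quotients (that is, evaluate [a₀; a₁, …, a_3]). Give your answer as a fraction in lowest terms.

97/14

Starting at the tail and folding back:
Start with 1.
12 + 1/(1/1) = 12 + 1/1 = 13/1
1 + 1/(13/1) = 1 + 1/13 = 14/13
6 + 1/(14/13) = 6 + 13/14 = 97/14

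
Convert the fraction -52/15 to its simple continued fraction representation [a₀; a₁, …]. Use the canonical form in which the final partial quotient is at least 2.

[-4; 1, 1, 7]

-52 ÷ 15 → quotient -4, remainder 8
15 ÷ 8 → quotient 1, remainder 7
8 ÷ 7 → quotient 1, remainder 1
7 ÷ 1 → quotient 7, remainder 0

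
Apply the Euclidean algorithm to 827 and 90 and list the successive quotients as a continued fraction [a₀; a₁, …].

Repeatedly divide and take the remainder:
827 = 9·90 + 17, so a_0 = 9
90 = 5·17 + 5, so a_1 = 5
17 = 3·5 + 2, so a_2 = 3
5 = 2·2 + 1, so a_3 = 2
2 = 2·1 + 0, so a_4 = 2

[9; 5, 3, 2, 2]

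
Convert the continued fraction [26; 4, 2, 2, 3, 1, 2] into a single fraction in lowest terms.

7055/269

Compute successive convergents:
a_0 = 26: 26/1
a_1 = 4: 105/4
a_2 = 2: 236/9
a_3 = 2: 577/22
a_4 = 3: 1967/75
a_5 = 1: 2544/97
a_6 = 2: 7055/269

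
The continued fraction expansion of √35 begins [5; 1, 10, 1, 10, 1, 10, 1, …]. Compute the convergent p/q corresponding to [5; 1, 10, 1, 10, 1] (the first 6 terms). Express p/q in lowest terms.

Start with 1.
10 + 1/(1/1) = 10 + 1/1 = 11/1
1 + 1/(11/1) = 1 + 1/11 = 12/11
10 + 1/(12/11) = 10 + 11/12 = 131/12
1 + 1/(131/12) = 1 + 12/131 = 143/131
5 + 1/(143/131) = 5 + 131/143 = 846/143

846/143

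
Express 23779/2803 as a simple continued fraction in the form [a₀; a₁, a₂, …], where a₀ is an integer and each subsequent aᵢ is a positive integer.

[8; 2, 14, 1, 1, 3, 13]

Repeatedly divide and take the remainder:
23779 = 8·2803 + 1355, so a_0 = 8
2803 = 2·1355 + 93, so a_1 = 2
1355 = 14·93 + 53, so a_2 = 14
93 = 1·53 + 40, so a_3 = 1
53 = 1·40 + 13, so a_4 = 1
40 = 3·13 + 1, so a_5 = 3
13 = 13·1 + 0, so a_6 = 13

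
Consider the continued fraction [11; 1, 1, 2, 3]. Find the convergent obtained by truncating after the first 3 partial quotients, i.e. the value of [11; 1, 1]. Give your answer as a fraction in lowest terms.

23/2

a_0 = 11: 11/1
a_1 = 1: 12/1
a_2 = 1: 23/2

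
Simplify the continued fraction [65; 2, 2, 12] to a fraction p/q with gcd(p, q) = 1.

4055/62

Start with 12.
2 + 1/(12/1) = 2 + 1/12 = 25/12
2 + 1/(25/12) = 2 + 12/25 = 62/25
65 + 1/(62/25) = 65 + 25/62 = 4055/62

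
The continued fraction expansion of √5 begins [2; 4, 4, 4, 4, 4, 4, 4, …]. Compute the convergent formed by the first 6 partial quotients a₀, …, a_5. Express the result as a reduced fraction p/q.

Build up convergents one term at a time:
a_0 = 2: 2/1
a_1 = 4: 9/4
a_2 = 4: 38/17
a_3 = 4: 161/72
a_4 = 4: 682/305
a_5 = 4: 2889/1292

2889/1292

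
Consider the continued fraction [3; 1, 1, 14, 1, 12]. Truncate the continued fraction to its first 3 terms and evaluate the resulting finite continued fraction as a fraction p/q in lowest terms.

a_0 = 3: 3/1
a_1 = 1: 4/1
a_2 = 1: 7/2

7/2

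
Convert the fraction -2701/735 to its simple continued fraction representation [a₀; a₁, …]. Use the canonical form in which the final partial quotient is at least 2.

[-4; 3, 13, 3, 1, 1, 2]

⌊-2701/735⌋ = -4, remainder 239
⌊735/239⌋ = 3, remainder 18
⌊239/18⌋ = 13, remainder 5
⌊18/5⌋ = 3, remainder 3
⌊5/3⌋ = 1, remainder 2
⌊3/2⌋ = 1, remainder 1
⌊2/1⌋ = 2, remainder 0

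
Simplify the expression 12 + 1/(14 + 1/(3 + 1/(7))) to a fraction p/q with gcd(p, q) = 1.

3802/315

Compute successive convergents:
a_0 = 12: 12/1
a_1 = 14: 169/14
a_2 = 3: 519/43
a_3 = 7: 3802/315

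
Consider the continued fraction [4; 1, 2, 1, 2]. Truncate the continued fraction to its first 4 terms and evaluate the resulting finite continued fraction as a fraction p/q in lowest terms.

Build up convergents one term at a time:
a_0 = 4: 4/1
a_1 = 1: 5/1
a_2 = 2: 14/3
a_3 = 1: 19/4

19/4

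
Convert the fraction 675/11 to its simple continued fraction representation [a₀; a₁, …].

[61; 2, 1, 3]

Run the Euclidean algorithm, recording each quotient:
675 = 61·11 + 4, so a_0 = 61
11 = 2·4 + 3, so a_1 = 2
4 = 1·3 + 1, so a_2 = 1
3 = 3·1 + 0, so a_3 = 3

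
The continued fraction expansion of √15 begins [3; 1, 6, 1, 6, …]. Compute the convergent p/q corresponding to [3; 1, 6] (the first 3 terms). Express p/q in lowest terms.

27/7

Starting at the tail and folding back:
Start with 6.
1 + 1/(6/1) = 1 + 1/6 = 7/6
3 + 1/(7/6) = 3 + 6/7 = 27/7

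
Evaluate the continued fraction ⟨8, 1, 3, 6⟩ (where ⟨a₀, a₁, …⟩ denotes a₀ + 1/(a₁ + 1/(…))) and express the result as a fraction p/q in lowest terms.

219/25

a_0 = 8: 8/1
a_1 = 1: 9/1
a_2 = 3: 35/4
a_3 = 6: 219/25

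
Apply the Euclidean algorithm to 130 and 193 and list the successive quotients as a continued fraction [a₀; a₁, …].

[0; 1, 2, 15, 1, 3]

130 = 0·193 + 130, so a_0 = 0
193 = 1·130 + 63, so a_1 = 1
130 = 2·63 + 4, so a_2 = 2
63 = 15·4 + 3, so a_3 = 15
4 = 1·3 + 1, so a_4 = 1
3 = 3·1 + 0, so a_5 = 3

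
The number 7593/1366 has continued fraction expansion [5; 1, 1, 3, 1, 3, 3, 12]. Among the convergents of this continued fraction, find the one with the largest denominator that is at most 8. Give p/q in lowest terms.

List convergents until the denominator exceeds the bound:
a_0 = 5: 5/1  (≤ bound)
a_1 = 1: 6/1  (≤ bound)
a_2 = 1: 11/2  (≤ bound)
a_3 = 3: 39/7  (≤ bound)
a_4 = 1: 50/9  (> 8, stop)

39/7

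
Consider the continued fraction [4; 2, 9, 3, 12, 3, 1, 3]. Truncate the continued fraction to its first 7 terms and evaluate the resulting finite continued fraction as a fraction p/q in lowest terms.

13276/2967

Work from the innermost term outward:
Start with 1.
3 + 1/(1/1) = 3 + 1/1 = 4/1
12 + 1/(4/1) = 12 + 1/4 = 49/4
3 + 1/(49/4) = 3 + 4/49 = 151/49
9 + 1/(151/49) = 9 + 49/151 = 1408/151
2 + 1/(1408/151) = 2 + 151/1408 = 2967/1408
4 + 1/(2967/1408) = 4 + 1408/2967 = 13276/2967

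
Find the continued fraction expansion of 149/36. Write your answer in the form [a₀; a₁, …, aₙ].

149 = 4·36 + 5, so a_0 = 4
36 = 7·5 + 1, so a_1 = 7
5 = 5·1 + 0, so a_2 = 5

[4; 7, 5]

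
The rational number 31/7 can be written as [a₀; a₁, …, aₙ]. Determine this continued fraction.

Apply division with remainder until the remainder is 0:
31 = 4·7 + 3, so a_0 = 4
7 = 2·3 + 1, so a_1 = 2
3 = 3·1 + 0, so a_2 = 3

[4; 2, 3]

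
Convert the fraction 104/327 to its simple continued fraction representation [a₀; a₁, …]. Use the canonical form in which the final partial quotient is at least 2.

104 = 0·327 + 104, so a_0 = 0
327 = 3·104 + 15, so a_1 = 3
104 = 6·15 + 14, so a_2 = 6
15 = 1·14 + 1, so a_3 = 1
14 = 14·1 + 0, so a_4 = 14

[0; 3, 6, 1, 14]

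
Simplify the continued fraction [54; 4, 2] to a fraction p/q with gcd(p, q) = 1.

a_0 = 54: 54/1
a_1 = 4: 217/4
a_2 = 2: 488/9

488/9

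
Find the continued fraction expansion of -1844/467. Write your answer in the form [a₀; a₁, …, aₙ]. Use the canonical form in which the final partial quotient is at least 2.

[-4; 19, 2, 5, 2]

Run the Euclidean algorithm, recording each quotient:
-1844 = -4·467 + 24, so a_0 = -4
467 = 19·24 + 11, so a_1 = 19
24 = 2·11 + 2, so a_2 = 2
11 = 5·2 + 1, so a_3 = 5
2 = 2·1 + 0, so a_4 = 2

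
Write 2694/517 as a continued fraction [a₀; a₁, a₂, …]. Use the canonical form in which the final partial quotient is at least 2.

2694 = 5·517 + 109, so a_0 = 5
517 = 4·109 + 81, so a_1 = 4
109 = 1·81 + 28, so a_2 = 1
81 = 2·28 + 25, so a_3 = 2
28 = 1·25 + 3, so a_4 = 1
25 = 8·3 + 1, so a_5 = 8
3 = 3·1 + 0, so a_6 = 3

[5; 4, 1, 2, 1, 8, 3]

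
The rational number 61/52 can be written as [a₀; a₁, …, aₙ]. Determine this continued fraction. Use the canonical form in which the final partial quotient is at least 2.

61 = 1·52 + 9, so a_0 = 1
52 = 5·9 + 7, so a_1 = 5
9 = 1·7 + 2, so a_2 = 1
7 = 3·2 + 1, so a_3 = 3
2 = 2·1 + 0, so a_4 = 2

[1; 5, 1, 3, 2]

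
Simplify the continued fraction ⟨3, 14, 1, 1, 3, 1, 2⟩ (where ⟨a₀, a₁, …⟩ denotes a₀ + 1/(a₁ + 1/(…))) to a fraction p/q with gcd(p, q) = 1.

a_0 = 3: 3/1
a_1 = 14: 43/14
a_2 = 1: 46/15
a_3 = 1: 89/29
a_4 = 3: 313/102
a_5 = 1: 402/131
a_6 = 2: 1117/364

1117/364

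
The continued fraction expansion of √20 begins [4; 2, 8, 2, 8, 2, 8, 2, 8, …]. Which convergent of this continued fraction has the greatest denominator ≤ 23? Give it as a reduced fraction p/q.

a_0 = 4: 4/1  (≤ bound)
a_1 = 2: 9/2  (≤ bound)
a_2 = 8: 76/17  (≤ bound)
a_3 = 2: 161/36  (> 23, stop)

76/17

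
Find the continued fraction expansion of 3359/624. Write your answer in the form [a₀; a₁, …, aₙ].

[5; 2, 1, 1, 1, 1, 3, 13]

Repeatedly divide and take the remainder:
3359 ÷ 624 → quotient 5, remainder 239
624 ÷ 239 → quotient 2, remainder 146
239 ÷ 146 → quotient 1, remainder 93
146 ÷ 93 → quotient 1, remainder 53
93 ÷ 53 → quotient 1, remainder 40
53 ÷ 40 → quotient 1, remainder 13
40 ÷ 13 → quotient 3, remainder 1
13 ÷ 1 → quotient 13, remainder 0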